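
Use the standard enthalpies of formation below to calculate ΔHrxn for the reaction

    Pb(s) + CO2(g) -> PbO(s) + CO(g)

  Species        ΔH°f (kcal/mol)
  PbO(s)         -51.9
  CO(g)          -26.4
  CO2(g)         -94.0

ΔHrxn = 15.7 kcal/mol

ΔH°rxn = Σ nΔHf°(products) − Σ nΔHf°(reactants).
Products: 1·(-51.9) + 1·(-26.4) = -78.3
Reactants: 1·(+0.0) + 1·(-94.0) = -94.0
ΔHrxn = (-78.3) − (-94.0) = 15.7 kcal/mol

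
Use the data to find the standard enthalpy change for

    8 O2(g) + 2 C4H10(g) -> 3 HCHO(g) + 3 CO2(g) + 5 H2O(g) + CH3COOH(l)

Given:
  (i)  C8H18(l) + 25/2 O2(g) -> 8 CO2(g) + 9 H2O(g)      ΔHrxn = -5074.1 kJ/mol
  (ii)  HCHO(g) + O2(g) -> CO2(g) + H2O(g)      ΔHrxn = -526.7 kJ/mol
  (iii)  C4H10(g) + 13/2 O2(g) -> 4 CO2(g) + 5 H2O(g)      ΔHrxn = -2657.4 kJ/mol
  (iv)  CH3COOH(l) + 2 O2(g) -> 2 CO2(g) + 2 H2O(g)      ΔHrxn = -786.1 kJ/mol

ΔHrxn = -2948.6 kJ/mol

(i): not needed (C8H18(l) appears nowhere else).
(ii) reversed and × 3 (HCHO(g) must end up as a product; scale by 3 for the 3 HCHO(g)): (-3)·(-526.7) = +1580.1 kJ/mol
(iii) × 2 (×2 to match 2 C4H10(g) in the target): (2)·(-2657.4) = -5314.8 kJ/mol
(iv) reversed (reverse to put CH3COOH(l) on the product side): +786.1 kJ/mol
Combining the equations, ΔHrxn = (+1580.1) + (-5314.8) + (+786.1) = -2948.6 kJ/mol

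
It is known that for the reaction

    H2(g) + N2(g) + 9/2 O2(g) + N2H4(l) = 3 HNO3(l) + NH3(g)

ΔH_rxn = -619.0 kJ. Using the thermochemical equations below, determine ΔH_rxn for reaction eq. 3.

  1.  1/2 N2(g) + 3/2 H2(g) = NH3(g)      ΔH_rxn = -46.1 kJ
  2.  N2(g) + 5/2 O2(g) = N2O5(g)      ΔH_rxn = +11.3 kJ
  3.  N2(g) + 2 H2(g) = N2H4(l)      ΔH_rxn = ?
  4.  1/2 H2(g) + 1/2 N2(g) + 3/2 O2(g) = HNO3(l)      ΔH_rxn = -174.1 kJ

eq. 1 as written (NH3(g) already on the product side): -46.1 kJ
eq. 2: not needed (N2O5(g) appears nowhere else).
eq. 3 reversed (N2H4(l) must end up as a reactant): contributes −x
eq. 4 × 3 (×3 to match 3 HNO3(l) in the target): (3)·(-174.1) = -522.3 kJ
-619.0 = (-46.1) + (-522.3) − x
x = (-619.0 − (-568.4)) / (-1) = 50.6 kJ

ΔH_rxn = 50.6 kJ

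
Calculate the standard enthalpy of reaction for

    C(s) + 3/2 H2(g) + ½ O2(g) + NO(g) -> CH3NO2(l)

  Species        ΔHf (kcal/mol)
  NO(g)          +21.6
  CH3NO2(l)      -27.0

Products: 1·(-27.0) = -27.0
Reactants: 1·(+0.0) + 3/2·(+0.0) + 1/2·(+0.0) + 1·(+21.6) = +21.6
ΔHrxn = (-27.0) − (+21.6) = -48.6 kcal/mol

ΔHrxn = -48.6 kcal/mol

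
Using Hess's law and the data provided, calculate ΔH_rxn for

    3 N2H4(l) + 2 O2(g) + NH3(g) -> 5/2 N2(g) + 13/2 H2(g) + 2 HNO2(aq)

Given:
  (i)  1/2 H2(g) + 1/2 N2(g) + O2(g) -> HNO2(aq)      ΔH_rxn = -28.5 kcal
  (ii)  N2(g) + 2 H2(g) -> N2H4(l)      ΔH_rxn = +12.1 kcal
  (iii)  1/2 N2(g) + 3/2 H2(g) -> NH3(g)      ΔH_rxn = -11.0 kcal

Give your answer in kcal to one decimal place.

(i) × 2 (scale by 2 for the 2 HNO2(aq)): (2)·(-28.5) = -57.0 kcal
(ii) reversed and × 3 (reverse to put N2H4(l) on the reactant side; scale by 3 for the 3 N2H4(l)): (-3)·(+12.1) = -36.3 kcal
(iii) reversed (reverse to put NH3(g) on the reactant side): +11.0 kcal
ΔH_rxn = (2)·(-28.5) + (-3)·(+12.1) + (-1)·(-11.0) = -82.3 kcal

ΔH_rxn = -82.3 kcal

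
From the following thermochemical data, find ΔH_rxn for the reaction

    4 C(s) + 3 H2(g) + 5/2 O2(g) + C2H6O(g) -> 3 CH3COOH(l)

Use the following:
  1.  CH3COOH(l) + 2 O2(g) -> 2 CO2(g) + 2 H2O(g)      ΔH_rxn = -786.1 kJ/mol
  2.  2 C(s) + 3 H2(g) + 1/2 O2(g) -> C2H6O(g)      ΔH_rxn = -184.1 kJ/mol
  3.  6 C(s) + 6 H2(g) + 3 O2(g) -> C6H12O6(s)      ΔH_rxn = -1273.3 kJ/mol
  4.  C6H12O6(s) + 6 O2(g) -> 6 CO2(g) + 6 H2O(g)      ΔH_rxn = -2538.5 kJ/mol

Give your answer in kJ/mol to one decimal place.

ΔH_rxn = -1269.4 kJ/mol

eq. 1 reversed and × 3 (CH3COOH(l) must end up as a product; scale by 3 for the 3 CH3COOH(l)): (-3)·(-786.1) = +2358.3 kJ/mol
eq. 2 reversed (reverse to put C2H6O(g) on the reactant side): +184.1 kJ/mol
eq. 3 as written: -1273.3 kJ/mol
eq. 4 as written: -2538.5 kJ/mol
ΔH_rxn = (+2358.3) + (+184.1) + (-1273.3) + (-2538.5) = -1269.4 kJ/mol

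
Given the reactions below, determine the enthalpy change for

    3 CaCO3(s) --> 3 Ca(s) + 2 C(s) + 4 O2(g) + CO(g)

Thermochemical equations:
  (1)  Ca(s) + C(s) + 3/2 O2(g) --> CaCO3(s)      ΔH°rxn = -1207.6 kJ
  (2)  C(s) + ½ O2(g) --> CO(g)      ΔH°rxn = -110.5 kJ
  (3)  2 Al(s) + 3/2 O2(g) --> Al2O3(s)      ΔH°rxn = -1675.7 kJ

ΔH°rxn = 3512.3 kJ

(1) reversed and × 3 (CaCO3(s) must end up as a reactant; scale by 3 for the 3 CaCO3(s)): (-3)·(-1207.6) = +3622.8 kJ
(2) as written (CO(g) already on the product side): -110.5 kJ
(3): not needed (Al(s) appears nowhere else).
ΔH°rxn = (-3)·(-1207.6) + (1)·(-110.5) = 3512.3 kJ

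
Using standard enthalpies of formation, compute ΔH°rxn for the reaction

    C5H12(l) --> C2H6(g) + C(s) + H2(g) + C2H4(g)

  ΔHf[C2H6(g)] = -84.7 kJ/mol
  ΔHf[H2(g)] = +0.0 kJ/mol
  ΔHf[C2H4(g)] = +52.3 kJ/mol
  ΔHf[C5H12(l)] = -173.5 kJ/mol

ΔH°rxn = 141.1 kJ/mol

Products: 1·(-84.7) + 1·(+0.0) + 1·(+0.0) + 1·(+52.3) = -32.4
Reactants: 1·(-173.5) = -173.5
ΔH°rxn = (-32.4) − (-173.5) = 141.1 kJ/mol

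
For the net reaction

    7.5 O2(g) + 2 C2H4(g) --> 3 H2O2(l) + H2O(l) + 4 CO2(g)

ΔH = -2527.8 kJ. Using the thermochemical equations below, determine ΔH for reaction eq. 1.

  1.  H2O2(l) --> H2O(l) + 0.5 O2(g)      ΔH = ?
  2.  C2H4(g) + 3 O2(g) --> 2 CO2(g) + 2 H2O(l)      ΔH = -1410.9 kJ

eq. 1 reversed and × 3 (H2O2(l) must end up as a product; ×3 to match 3 H2O2(l) in the target): contributes −3·x
eq. 2 × 2 (×2 to match 2 C2H4(g) in the target): (2)·(-1410.9) = -2821.8 kJ
-2527.8 = (-2821.8) − 3·x
x = (-2527.8 − (-2821.8)) / (-3) = -98.0 kJ

ΔH = -98.0 kJ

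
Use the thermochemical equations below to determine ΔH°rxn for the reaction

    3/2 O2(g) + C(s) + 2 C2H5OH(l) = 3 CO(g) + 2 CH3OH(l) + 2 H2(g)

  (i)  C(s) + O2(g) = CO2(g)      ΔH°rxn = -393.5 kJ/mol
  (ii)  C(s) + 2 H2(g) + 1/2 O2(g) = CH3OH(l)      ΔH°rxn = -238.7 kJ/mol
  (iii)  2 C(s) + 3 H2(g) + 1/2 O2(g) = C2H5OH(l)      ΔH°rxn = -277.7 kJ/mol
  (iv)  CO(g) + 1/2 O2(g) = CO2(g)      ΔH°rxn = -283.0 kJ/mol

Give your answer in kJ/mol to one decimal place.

ΔH°rxn = -253.5 kJ/mol

(i) × 3: (3)·(-393.5) = -1180.5 kJ/mol
(ii) × 2 (scale by 2 for the 2 CH3OH(l)): (2)·(-238.7) = -477.4 kJ/mol
(iii) reversed and × 2 (C2H5OH(l) must end up as a reactant; ×2 to match 2 C2H5OH(l) in the target): (-2)·(-277.7) = +555.4 kJ/mol
(iv) reversed and × 3 (reverse to put CO(g) on the product side; ×3 to match 3 CO(g) in the target): (-3)·(-283.0) = +849.0 kJ/mol
Since enthalpy is a state function, ΔH°rxn = (3)·(-393.5) + (2)·(-238.7) + (-2)·(-277.7) + (-3)·(-283.0) = -253.5 kJ/mol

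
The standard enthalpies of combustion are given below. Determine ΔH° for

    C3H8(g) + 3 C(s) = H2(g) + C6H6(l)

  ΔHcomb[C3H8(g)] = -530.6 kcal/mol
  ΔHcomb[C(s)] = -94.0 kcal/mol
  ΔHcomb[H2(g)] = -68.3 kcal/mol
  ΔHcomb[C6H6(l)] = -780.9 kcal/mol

Using ΔH = Σ nΔHc°(reactants) − Σ nΔHc°(products):
= [1·(-530.6) + 3·(-94.0)] − [1·(-68.3) + 1·(-780.9)]
= 36.6 kcal/mol

ΔH° = 36.6 kcal/mol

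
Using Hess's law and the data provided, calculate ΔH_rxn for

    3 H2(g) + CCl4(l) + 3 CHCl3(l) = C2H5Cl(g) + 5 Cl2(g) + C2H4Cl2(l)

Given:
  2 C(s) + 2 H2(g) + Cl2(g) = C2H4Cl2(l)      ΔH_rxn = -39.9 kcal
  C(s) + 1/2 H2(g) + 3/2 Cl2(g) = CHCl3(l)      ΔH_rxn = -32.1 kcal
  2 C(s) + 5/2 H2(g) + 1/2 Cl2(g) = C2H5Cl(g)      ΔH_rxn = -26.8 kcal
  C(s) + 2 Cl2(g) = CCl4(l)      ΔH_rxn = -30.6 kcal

equation 1 as written (C2H4Cl2(l) already on the product side): -39.9 kcal
equation 2 reversed and × 3 (reverse to put CHCl3(l) on the reactant side; ×3 to match 3 CHCl3(l) in the target): (-3)·(-32.1) = +96.3 kcal
equation 3 as written (C2H5Cl(g) already on the product side): -26.8 kcal
equation 4 reversed (reverse to put CCl4(l) on the reactant side): +30.6 kcal
Since enthalpy is a state function, ΔH_rxn = (1)·(-39.9) + (-3)·(-32.1) + (1)·(-26.8) + (-1)·(-30.6) = 60.2 kcal

ΔH_rxn = 60.2 kcal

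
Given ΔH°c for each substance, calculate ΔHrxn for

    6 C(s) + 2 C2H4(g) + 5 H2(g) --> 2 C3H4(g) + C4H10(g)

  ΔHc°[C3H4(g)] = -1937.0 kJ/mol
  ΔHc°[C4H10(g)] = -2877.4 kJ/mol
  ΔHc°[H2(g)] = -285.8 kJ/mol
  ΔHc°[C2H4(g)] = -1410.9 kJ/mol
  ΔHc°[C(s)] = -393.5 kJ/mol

Using ΔH = Σ nΔHc°(reactants) − Σ nΔHc°(products):
= [6·(-393.5) + 2·(-1410.9) + 5·(-285.8)] − [2·(-1937.0) + 1·(-2877.4)]
= 139.6 kJ/mol

ΔHrxn = 139.6 kJ/mol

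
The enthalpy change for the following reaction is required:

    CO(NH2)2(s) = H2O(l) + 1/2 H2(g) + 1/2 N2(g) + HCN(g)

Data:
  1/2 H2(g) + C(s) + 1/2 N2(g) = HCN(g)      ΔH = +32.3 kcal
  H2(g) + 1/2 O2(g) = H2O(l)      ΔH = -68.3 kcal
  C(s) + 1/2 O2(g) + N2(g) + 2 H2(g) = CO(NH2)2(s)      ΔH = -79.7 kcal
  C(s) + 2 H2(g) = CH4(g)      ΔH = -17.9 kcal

ΔH = 43.7 kcal

equation 1 as written (HCN(g) already on the product side): +32.3 kcal
equation 2 as written (H2O(l) already on the product side): -68.3 kcal
equation 3 reversed (reverse to put CO(NH2)2(s) on the reactant side): +79.7 kcal
equation 4: not needed (CH4(g) appears nowhere else).
Since enthalpy is a state function, ΔH = (1)·(+32.3) + (1)·(-68.3) + (-1)·(-79.7) = 43.7 kcal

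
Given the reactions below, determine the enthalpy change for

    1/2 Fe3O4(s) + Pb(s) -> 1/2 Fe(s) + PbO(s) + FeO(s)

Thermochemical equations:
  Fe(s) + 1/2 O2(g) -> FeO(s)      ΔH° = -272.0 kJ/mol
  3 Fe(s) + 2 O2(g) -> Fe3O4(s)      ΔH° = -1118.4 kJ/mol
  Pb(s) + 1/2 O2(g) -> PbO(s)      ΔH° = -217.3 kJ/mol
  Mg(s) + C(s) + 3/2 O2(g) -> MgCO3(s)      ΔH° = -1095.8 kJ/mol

ΔH° = 69.9 kJ/mol

equation 1 as written (FeO(s) already on the product side): -272.0 kJ/mol
equation 2 reversed and × 1/2 (reverse to put Fe3O4(s) on the reactant side; scale by 1/2 for the 1/2 Fe3O4(s)): (-1/2)·(-1118.4) = +559.2 kJ/mol
equation 3 as written (PbO(s) already on the product side): -217.3 kJ/mol
equation 4: not needed (Mg(s) appears nowhere else).
ΔH° = (-272.0) + (+559.2) + (-217.3) = 69.9 kJ/mol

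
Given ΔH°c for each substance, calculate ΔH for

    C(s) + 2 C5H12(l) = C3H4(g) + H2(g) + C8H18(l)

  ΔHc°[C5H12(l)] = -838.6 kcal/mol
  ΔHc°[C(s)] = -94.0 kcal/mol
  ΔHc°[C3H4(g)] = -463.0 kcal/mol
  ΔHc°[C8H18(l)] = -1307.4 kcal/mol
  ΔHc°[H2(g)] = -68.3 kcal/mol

ΔH = 67.5 kcal/mol

Using ΔH = Σ nΔHc°(reactants) − Σ nΔHc°(products):
= [1·(-94.0) + 2·(-838.6)] − [1·(-463.0) + 1·(-68.3) + 1·(-1307.4)]
= 67.5 kcal/mol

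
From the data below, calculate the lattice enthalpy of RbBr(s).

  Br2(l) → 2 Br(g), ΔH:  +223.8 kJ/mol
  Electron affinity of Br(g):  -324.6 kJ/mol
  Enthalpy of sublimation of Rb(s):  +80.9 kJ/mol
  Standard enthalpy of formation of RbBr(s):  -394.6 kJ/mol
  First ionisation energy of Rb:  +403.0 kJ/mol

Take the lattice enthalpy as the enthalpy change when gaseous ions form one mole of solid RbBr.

U = -665.8 kJ/mol

ΔHf° = 1·ΔHsub + 1·(ΣIE) + 1/2·D(Br2) + 1·EA + U
-394.6 = 1·(+80.9) + 1·(+403.0) + 1/2·(+223.8) + 1·(-324.6) + U
U = -394.6 − (+271.2) = -665.8 kJ/mol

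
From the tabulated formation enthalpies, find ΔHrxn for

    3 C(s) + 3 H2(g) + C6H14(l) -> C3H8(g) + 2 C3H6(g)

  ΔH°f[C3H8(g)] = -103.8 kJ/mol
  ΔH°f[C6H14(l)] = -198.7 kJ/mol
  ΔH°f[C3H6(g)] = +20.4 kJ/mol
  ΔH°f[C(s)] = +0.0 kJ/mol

ΔH°rxn = Σ nΔHf°(products) − Σ nΔHf°(reactants).
Products: 1·(-103.8) + 2·(+20.4) = -63.0
Reactants: 3·(+0.0) + 3·(+0.0) + 1·(-198.7) = -198.7
ΔHrxn = (-63.0) − (-198.7) = 135.7 kJ/mol

ΔHrxn = 135.7 kJ/mol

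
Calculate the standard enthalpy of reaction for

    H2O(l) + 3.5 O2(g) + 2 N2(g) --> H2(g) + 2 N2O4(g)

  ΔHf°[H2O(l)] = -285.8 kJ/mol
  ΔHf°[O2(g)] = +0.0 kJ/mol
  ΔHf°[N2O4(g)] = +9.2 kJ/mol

ΔH°rxn = 304.2 kJ/mol

Products: 1·(+0.0) + 2·(+9.2) = +18.4
Reactants: 1·(-285.8) + 7/2·(+0.0) + 2·(+0.0) = -285.8
ΔH°rxn = (+18.4) − (-285.8) = 304.2 kJ/mol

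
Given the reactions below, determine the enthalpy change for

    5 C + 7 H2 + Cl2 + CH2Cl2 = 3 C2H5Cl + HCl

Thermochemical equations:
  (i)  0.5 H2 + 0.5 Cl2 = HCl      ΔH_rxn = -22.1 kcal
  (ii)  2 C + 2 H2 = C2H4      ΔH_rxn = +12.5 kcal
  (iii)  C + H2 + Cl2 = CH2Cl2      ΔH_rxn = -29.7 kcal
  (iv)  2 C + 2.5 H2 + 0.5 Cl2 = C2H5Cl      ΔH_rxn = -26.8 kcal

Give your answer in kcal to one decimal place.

(i) as written (HCl already on the product side): -22.1 kcal
(ii): not needed (C2H4 appears nowhere else).
(iii) reversed (reverse to put CH2Cl2 on the reactant side): +29.7 kcal
(iv) × 3 (×3 to match 3 C2H5Cl in the target): (3)·(-26.8) = -80.4 kcal
Summing the manipulated equations, ΔH_rxn = (-22.1) + (+29.7) + (-80.4) = -72.8 kcal

ΔH_rxn = -72.8 kcal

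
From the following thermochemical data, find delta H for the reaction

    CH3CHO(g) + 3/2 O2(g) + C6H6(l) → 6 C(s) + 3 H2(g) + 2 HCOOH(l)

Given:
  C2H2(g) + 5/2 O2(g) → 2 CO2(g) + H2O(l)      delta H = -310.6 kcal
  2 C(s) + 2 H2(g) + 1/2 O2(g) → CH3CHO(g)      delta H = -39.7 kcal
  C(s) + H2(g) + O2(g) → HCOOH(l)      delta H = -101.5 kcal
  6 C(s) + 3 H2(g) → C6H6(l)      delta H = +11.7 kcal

equation 1: not needed.
equation 2 reversed: +39.7 kcal
equation 3 × 2: (2)·(-101.5) = -203.0 kcal
equation 4 reversed: -11.7 kcal
Combining the equations, delta H = (-1)·(-39.7) + (2)·(-101.5) + (-1)·(+11.7) = -175.0 kcal

delta H = -175.0 kcal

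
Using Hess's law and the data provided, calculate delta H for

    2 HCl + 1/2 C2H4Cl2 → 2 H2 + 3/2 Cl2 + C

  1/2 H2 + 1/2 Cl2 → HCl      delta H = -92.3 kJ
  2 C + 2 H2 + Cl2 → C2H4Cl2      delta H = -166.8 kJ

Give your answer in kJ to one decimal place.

equation 1 reversed and × 2 (reverse to put HCl on the reactant side; scale by 2 for the 2 HCl): (-2)·(-92.3) = +184.6 kJ
equation 2 reversed and × 1/2 (C2H4Cl2 must end up as a reactant; ×1/2 to match 1/2 C2H4Cl2 in the target): (-1/2)·(-166.8) = +83.4 kJ
By Hess's law, delta H = (-2)·(-92.3) + (-1/2)·(-166.8) = 268.0 kJ

delta H = 268.0 kJ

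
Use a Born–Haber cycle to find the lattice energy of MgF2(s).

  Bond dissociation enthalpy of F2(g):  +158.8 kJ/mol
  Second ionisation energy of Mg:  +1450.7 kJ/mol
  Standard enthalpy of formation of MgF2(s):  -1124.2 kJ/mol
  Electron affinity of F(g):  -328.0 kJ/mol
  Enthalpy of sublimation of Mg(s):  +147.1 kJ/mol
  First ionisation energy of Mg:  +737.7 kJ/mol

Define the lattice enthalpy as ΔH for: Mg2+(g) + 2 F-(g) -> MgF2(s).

U = -2962.5 kJ/mol

ΔHf° = 1·ΔHsub + 1·(ΣIE) + 1·D(F2) + 2·EA + U
-1124.2 = 1·(+147.1) + 1·(+2188.4) + 1·(+158.8) + 2·(-328.0) + U
U = -1124.2 − (+1838.3) = -2962.5 kJ/mol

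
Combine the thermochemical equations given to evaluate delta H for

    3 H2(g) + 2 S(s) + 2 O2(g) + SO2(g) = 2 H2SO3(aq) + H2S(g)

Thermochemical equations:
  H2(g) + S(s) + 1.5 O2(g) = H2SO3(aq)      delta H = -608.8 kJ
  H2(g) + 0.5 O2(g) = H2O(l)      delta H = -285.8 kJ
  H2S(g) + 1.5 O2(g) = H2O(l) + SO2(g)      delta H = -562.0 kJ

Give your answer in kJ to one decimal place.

equation 1 × 2 (scale by 2 for the 2 H2SO3(aq)): (2)·(-608.8) = -1217.6 kJ
equation 2 as written: -285.8 kJ
equation 3 reversed (reverse to put H2S(g) on the product side): +562.0 kJ
Since enthalpy is a state function, delta H = (-1217.6) + (-285.8) + (+562.0) = -941.4 kJ

delta H = -941.4 kJ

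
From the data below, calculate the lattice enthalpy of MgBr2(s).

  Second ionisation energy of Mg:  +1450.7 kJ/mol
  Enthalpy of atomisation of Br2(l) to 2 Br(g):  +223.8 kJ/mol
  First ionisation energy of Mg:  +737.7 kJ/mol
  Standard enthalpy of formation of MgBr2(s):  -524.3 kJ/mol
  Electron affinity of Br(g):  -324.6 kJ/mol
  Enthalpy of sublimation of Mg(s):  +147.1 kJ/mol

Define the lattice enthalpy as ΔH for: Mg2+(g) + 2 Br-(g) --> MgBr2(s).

U = -2434.4 kJ/mol

ΔHf° = 1·ΔHsub + 1·(ΣIE) + 1·D(Br2) + 2·EA + U
-524.3 = 1·(+147.1) + 1·(+2188.4) + 1·(+223.8) + 2·(-324.6) + U
U = -524.3 − (+1910.1) = -2434.4 kJ/mol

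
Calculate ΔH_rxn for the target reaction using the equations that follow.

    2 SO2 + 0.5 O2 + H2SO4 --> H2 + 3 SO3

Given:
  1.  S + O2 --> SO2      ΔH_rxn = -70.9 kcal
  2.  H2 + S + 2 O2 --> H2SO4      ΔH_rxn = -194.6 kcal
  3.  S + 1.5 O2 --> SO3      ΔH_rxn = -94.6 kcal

ΔH_rxn = 52.6 kcal

eq. 1 reversed and × 2: (-2)·(-70.9) = +141.8 kcal
eq. 2 reversed: +194.6 kcal
eq. 3 × 3: (3)·(-94.6) = -283.8 kcal
ΔH_rxn = (-2)·(-70.9) + (-1)·(-194.6) + (3)·(-94.6) = 52.6 kcal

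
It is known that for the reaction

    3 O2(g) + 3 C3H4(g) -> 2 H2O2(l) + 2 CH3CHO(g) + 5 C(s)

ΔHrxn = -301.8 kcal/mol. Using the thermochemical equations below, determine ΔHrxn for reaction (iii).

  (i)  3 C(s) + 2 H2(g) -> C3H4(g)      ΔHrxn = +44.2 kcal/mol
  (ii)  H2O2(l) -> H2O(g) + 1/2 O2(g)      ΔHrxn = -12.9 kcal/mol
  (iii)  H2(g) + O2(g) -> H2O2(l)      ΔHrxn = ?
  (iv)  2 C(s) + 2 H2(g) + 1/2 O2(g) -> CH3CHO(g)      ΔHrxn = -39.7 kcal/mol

ΔHrxn = -44.9 kcal/mol

(i) reversed and × 3: (-3)·(+44.2) = -132.6 kcal/mol
(ii): not needed.
(iii) × 2: contributes 2·x
(iv) × 2: (2)·(-39.7) = -79.4 kcal/mol
-301.8 = (-132.6) + (-79.4) + 2·x
x = (-301.8 − (-212.0)) / (2) = -44.9 kcal/mol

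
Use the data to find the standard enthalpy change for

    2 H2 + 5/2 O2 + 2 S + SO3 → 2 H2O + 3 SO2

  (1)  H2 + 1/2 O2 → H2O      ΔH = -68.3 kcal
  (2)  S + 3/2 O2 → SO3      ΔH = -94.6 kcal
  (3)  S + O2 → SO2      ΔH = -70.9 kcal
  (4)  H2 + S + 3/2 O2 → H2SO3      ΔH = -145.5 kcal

(1) × 2: (2)·(-68.3) = -136.6 kcal
(2) reversed: +94.6 kcal
(3) × 3: (3)·(-70.9) = -212.7 kcal
(4): not needed.
Summing the manipulated equations, ΔH = (2)·(-68.3) + (-1)·(-94.6) + (3)·(-70.9) = -254.7 kcal

ΔH = -254.7 kcal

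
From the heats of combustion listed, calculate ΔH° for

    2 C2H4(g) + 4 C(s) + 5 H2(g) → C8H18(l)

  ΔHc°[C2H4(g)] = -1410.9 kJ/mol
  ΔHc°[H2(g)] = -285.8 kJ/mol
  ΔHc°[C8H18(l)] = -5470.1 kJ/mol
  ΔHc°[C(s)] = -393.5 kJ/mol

ΔH° = -354.7 kJ/mol

Using ΔH = Σ nΔHc°(reactants) − Σ nΔHc°(products):
= [2·(-1410.9) + 4·(-393.5) + 5·(-285.8)] − [1·(-5470.1)]
= -354.7 kJ/mol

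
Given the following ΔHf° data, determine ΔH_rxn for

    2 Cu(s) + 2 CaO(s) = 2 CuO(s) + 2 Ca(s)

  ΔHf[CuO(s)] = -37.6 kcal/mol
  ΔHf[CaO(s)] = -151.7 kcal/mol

ΔH_rxn = 228.2 kcal/mol

Products: 2·(-37.6) + 2·(+0.0) = -75.2
Reactants: 2·(+0.0) + 2·(-151.7) = -303.4
ΔH_rxn = (-75.2) − (-303.4) = 228.2 kcal/mol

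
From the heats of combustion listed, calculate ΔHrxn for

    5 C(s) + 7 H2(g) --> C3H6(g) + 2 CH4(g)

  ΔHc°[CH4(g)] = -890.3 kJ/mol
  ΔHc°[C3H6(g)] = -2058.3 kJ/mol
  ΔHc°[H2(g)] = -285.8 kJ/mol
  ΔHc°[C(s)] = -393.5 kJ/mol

Using ΔH = Σ nΔHc°(reactants) − Σ nΔHc°(products):
= [5·(-393.5) + 7·(-285.8)] − [1·(-2058.3) + 2·(-890.3)]
= -129.2 kJ/mol

ΔHrxn = -129.2 kJ/mol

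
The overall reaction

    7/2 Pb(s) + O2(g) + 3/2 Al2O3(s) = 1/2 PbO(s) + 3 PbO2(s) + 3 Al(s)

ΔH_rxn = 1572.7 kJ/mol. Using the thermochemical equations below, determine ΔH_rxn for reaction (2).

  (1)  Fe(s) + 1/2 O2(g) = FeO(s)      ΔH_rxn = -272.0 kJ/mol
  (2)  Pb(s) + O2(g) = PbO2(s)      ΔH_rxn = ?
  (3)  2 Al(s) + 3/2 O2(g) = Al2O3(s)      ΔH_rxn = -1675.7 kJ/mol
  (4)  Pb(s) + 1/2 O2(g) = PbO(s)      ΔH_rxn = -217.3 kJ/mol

(1): not needed (Fe(s) appears nowhere else).
(2) × 3 (scale by 3 for the 3 PbO2(s)): contributes 3·x
(3) reversed and × 3/2 (Al2O3(s) must end up as a reactant; scale by 3/2 for the 3/2 Al2O3(s)): (-3/2)·(-1675.7) = +2513.55 kJ/mol
(4) × 1/2 (scale by 1/2 for the 1/2 PbO(s)): (1/2)·(-217.3) = -108.65 kJ/mol
+1572.7 = (+2513.55) + (-108.65) + 3·x
x = (+1572.7 − (+2404.9)) / (3) = -277.4 kJ/mol

ΔH_rxn = -277.4 kJ/mol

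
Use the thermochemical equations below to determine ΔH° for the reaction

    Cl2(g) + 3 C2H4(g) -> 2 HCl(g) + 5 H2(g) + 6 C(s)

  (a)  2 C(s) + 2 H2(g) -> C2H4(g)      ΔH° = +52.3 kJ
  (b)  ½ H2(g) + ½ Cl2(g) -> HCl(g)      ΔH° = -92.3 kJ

ΔH° = -341.5 kJ

(a) reversed and × 3 (reverse to put C2H4(g) on the reactant side; ×3 to match 3 C2H4(g) in the target): (-3)·(+52.3) = -156.9 kJ
(b) × 2 (×2 to match 2 HCl(g) in the target): (2)·(-92.3) = -184.6 kJ
Combining the equations, ΔH° = (-3)·(+52.3) + (2)·(-92.3) = -341.5 kJ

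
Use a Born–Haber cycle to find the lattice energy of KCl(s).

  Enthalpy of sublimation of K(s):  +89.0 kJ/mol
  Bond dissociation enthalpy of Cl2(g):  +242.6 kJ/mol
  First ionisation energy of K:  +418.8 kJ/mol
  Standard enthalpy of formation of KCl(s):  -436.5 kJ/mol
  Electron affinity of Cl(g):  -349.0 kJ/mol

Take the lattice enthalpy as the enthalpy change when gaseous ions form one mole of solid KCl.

U = -716.6 kJ/mol

ΔHf° = 1·ΔHsub + 1·(ΣIE) + 1/2·D(Cl2) + 1·EA + U
-436.5 = 1·(+89.0) + 1·(+418.8) + 1/2·(+242.6) + 1·(-349.0) + U
U = -436.5 − (+280.1) = -716.6 kJ/mol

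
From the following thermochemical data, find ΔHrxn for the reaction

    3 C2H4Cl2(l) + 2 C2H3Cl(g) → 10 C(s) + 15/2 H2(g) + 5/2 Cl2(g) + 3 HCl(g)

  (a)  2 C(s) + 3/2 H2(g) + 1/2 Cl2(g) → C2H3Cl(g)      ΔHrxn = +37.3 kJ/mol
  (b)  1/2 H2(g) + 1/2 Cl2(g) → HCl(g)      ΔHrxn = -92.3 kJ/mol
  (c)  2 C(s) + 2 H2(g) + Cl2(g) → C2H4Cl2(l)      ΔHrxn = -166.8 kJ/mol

(a) reversed and × 2: (-2)·(+37.3) = -74.6 kJ/mol
(b) × 3: (3)·(-92.3) = -276.9 kJ/mol
(c) reversed and × 3: (-3)·(-166.8) = +500.4 kJ/mol
Combining the equations, ΔHrxn = (-74.6) + (-276.9) + (+500.4) = 148.9 kJ/mol

ΔHrxn = 148.9 kJ/mol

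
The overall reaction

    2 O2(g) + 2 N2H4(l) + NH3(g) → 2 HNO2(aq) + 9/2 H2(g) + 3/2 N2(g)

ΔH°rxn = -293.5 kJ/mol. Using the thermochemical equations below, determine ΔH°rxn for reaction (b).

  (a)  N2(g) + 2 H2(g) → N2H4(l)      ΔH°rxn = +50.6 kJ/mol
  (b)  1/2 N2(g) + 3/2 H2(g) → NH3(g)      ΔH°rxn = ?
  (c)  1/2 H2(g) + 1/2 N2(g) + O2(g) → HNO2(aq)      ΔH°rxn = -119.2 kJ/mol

(a) reversed and × 2 (N2H4(l) must end up as a reactant; ×2 to match 2 N2H4(l) in the target): (-2)·(+50.6) = -101.2 kJ/mol
(b) reversed (reverse to put NH3(g) on the reactant side): contributes −x
(c) × 2 (scale by 2 for the 2 HNO2(aq)): (2)·(-119.2) = -238.4 kJ/mol
-293.5 = (-101.2) + (-238.4) − x
x = (-293.5 − (-339.6)) / (-1) = -46.1 kJ/mol

ΔH°rxn = -46.1 kJ/mol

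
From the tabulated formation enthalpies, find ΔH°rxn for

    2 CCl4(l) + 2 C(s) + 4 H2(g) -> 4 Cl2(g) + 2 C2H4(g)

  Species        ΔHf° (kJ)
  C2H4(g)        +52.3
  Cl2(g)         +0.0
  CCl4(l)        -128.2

ΔH°rxn = Σ nΔHf°(products) − Σ nΔHf°(reactants).
Products: 4·(+0.0) + 2·(+52.3) = +104.6
Reactants: 2·(-128.2) + 2·(+0.0) + 4·(+0.0) = -256.4
ΔH°rxn = (+104.6) − (-256.4) = 361.0 kJ

ΔH°rxn = 361.0 kJ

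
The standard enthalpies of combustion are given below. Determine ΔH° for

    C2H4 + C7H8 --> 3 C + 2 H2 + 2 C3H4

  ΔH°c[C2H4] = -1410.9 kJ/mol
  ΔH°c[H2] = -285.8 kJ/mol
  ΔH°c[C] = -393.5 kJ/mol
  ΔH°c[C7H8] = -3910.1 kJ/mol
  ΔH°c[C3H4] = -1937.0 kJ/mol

ΔH° = 305.1 kJ/mol

With combustion enthalpies, reactants minus products:
= [1·(-1410.9) + 1·(-3910.1)] − [3·(-393.5) + 2·(-285.8) + 2·(-1937.0)]
= 305.1 kJ/mol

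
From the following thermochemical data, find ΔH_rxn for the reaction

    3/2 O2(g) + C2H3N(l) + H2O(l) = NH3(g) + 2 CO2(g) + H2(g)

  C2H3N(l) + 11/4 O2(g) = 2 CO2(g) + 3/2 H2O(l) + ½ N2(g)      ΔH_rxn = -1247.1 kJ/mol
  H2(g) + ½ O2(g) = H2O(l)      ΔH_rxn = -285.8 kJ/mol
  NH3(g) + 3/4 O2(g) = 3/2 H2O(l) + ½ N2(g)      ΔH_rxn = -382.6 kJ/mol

equation 1 as written: -1247.1 kJ/mol
equation 2 reversed: +285.8 kJ/mol
equation 3 reversed: +382.6 kJ/mol
Combining the equations, ΔH_rxn = (-1247.1) + (+285.8) + (+382.6) = -578.7 kJ/mol

ΔH_rxn = -578.7 kJ/mol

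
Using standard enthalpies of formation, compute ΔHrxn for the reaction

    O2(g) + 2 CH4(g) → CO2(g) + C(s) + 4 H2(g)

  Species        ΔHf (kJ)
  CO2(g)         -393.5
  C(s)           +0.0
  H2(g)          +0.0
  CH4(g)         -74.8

ΔH°rxn = Σ nΔHf°(products) − Σ nΔHf°(reactants).
Products: 1·(-393.5) + 1·(+0.0) + 4·(+0.0) = -393.5
Reactants: 1·(+0.0) + 2·(-74.8) = -149.6
ΔHrxn = (-393.5) − (-149.6) = -243.9 kJ

ΔHrxn = -243.9 kJ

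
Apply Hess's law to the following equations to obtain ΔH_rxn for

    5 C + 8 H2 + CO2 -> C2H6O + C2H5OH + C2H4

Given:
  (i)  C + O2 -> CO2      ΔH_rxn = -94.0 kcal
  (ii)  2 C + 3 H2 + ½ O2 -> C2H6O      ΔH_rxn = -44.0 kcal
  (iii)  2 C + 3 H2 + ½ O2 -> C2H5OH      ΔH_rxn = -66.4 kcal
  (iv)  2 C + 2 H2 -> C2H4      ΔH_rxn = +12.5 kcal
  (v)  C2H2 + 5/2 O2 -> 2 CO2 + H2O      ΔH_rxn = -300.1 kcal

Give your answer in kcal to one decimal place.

(i) reversed: +94.0 kcal
(ii) as written (C2H6O already on the product side): -44.0 kcal
(iii) as written (C2H5OH already on the product side): -66.4 kcal
(iv) as written (C2H4 already on the product side): +12.5 kcal
(v): not needed (H2O appears nowhere else).
ΔH_rxn = (-1)·(-94.0) + (1)·(-44.0) + (1)·(-66.4) + (1)·(+12.5) = -3.9 kcal

ΔH_rxn = -3.9 kcal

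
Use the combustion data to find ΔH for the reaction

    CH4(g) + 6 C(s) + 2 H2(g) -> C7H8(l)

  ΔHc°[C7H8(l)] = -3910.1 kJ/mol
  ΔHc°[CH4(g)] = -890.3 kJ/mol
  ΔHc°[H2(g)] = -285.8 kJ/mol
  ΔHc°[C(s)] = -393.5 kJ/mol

With combustion enthalpies, reactants minus products:
= [1·(-890.3) + 6·(-393.5) + 2·(-285.8)] − [1·(-3910.1)]
= 87.2 kJ/mol

ΔH = 87.2 kJ/mol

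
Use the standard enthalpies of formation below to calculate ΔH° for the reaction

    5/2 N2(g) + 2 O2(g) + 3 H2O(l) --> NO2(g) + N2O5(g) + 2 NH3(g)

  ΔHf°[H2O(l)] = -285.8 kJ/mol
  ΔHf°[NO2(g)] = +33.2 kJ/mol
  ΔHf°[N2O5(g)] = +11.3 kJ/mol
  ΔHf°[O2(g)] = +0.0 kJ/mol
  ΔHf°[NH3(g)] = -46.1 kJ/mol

ΔH° = 809.7 kJ/mol

Products: 1·(+33.2) + 1·(+11.3) + 2·(-46.1) = -47.7
Reactants: 5/2·(+0.0) + 2·(+0.0) + 3·(-285.8) = -857.4
ΔH° = (-47.7) − (-857.4) = 809.7 kJ/mol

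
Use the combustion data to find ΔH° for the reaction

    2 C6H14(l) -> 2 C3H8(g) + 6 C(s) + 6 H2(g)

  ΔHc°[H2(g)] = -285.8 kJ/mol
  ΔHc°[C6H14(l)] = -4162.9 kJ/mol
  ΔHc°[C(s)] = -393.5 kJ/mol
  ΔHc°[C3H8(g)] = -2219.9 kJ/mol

Using ΔH = Σ nΔHc°(reactants) − Σ nΔHc°(products):
= [2·(-4162.9)] − [2·(-2219.9) + 6·(-393.5) + 6·(-285.8)]
= 189.8 kJ/mol

ΔH° = 189.8 kJ/mol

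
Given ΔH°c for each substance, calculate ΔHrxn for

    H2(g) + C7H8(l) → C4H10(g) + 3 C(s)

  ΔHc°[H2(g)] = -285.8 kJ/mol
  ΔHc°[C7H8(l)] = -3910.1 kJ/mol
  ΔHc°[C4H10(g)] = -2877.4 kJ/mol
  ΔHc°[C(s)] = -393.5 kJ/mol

With combustion enthalpies, reactants minus products:
= [1·(-285.8) + 1·(-3910.1)] − [1·(-2877.4) + 3·(-393.5)]
= -138.0 kJ/mol

ΔHrxn = -138.0 kJ/mol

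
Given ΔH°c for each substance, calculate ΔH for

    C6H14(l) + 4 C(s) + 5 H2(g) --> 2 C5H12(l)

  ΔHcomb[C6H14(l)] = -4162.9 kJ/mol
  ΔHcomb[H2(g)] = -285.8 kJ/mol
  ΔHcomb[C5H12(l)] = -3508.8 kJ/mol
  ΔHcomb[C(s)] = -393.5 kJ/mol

ΔH = -148.3 kJ/mol

Using ΔH = Σ nΔHc°(reactants) − Σ nΔHc°(products):
= [1·(-4162.9) + 4·(-393.5) + 5·(-285.8)] − [2·(-3508.8)]
= -148.3 kJ/mol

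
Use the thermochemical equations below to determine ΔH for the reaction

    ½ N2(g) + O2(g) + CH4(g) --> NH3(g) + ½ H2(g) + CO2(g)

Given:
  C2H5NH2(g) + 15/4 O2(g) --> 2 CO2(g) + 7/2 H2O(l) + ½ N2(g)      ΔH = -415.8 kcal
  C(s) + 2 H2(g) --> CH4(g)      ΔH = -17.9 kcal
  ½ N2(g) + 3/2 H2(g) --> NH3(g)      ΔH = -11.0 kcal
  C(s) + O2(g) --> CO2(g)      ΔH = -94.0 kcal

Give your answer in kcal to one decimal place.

equation 1: not needed (C2H5NH2(g) appears nowhere else).
equation 2 reversed (CH4(g) must end up as a reactant): +17.9 kcal
equation 3 as written (NH3(g) already on the product side): -11.0 kcal
equation 4 as written: -94.0 kcal
ΔH = (+17.9) + (-11.0) + (-94.0) = -87.1 kcal

ΔH = -87.1 kcal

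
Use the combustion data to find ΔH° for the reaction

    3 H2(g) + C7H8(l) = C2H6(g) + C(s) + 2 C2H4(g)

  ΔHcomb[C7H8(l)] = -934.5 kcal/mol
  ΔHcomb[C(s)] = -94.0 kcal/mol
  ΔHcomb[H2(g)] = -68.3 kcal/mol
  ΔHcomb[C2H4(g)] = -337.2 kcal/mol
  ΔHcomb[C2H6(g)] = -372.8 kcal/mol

ΔH° = 1.8 kcal/mol

Using ΔH = Σ nΔHc°(reactants) − Σ nΔHc°(products):
= [3·(-68.3) + 1·(-934.5)] − [1·(-372.8) + 1·(-94.0) + 2·(-337.2)]
= 1.8 kcal/mol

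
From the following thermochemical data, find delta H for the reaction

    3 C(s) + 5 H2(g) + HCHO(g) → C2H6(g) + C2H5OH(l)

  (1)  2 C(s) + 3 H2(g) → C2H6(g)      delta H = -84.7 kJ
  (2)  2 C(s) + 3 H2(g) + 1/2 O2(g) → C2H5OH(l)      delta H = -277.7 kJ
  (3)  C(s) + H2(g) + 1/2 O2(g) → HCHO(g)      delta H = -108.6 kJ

delta H = -253.8 kJ

(1) as written (C2H6(g) already on the product side): -84.7 kJ
(2) as written (C2H5OH(l) already on the product side): -277.7 kJ
(3) reversed (reverse to put HCHO(g) on the reactant side): +108.6 kJ
Since enthalpy is a state function, delta H = (1)·(-84.7) + (1)·(-277.7) + (-1)·(-108.6) = -253.8 kJ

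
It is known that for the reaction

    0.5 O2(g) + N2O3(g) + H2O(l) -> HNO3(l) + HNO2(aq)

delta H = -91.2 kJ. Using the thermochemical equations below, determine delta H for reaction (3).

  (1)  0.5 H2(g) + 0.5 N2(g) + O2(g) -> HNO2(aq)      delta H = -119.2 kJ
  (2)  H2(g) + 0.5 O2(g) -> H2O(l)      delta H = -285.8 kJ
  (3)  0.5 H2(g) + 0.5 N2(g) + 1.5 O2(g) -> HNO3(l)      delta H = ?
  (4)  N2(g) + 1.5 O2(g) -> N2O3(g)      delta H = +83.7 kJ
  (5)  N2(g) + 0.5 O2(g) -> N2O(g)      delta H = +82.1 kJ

delta H = -174.1 kJ

(1) as written (HNO2(aq) already on the product side): -119.2 kJ
(2) reversed (H2O(l) must end up as a reactant): +285.8 kJ
(3) as written (HNO3(l) already on the product side): contributes x
(4) reversed (reverse to put N2O3(g) on the reactant side): -83.7 kJ
(5): not needed (N2O(g) appears nowhere else).
-91.2 = (-119.2) + (+285.8) + (-83.7) + x
x = (-91.2 − (+82.9)) / (1) = -174.1 kJ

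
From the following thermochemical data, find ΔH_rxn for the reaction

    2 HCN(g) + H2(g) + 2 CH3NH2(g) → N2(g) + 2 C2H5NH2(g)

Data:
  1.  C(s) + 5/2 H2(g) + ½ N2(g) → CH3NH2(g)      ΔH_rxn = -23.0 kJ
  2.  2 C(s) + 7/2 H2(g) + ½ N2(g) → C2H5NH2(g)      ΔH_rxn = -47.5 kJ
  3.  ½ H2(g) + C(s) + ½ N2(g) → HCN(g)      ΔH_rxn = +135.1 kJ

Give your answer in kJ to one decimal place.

eq. 1 reversed and × 2 (reverse to put CH3NH2(g) on the reactant side; ×2 to match 2 CH3NH2(g) in the target): (-2)·(-23.0) = +46.0 kJ
eq. 2 × 2 (×2 to match 2 C2H5NH2(g) in the target): (2)·(-47.5) = -95.0 kJ
eq. 3 reversed and × 2 (reverse to put HCN(g) on the reactant side; ×2 to match 2 HCN(g) in the target): (-2)·(+135.1) = -270.2 kJ
ΔH_rxn = (-2)·(-23.0) + (2)·(-47.5) + (-2)·(+135.1) = -319.2 kJ

ΔH_rxn = -319.2 kJ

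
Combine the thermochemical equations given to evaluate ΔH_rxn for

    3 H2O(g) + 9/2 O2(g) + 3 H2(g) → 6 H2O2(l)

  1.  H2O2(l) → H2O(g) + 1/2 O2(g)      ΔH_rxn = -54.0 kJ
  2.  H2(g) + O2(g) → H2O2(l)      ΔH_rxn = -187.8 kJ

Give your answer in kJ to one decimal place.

ΔH_rxn = -401.4 kJ

eq. 1 reversed and × 3 (H2O(g) must end up as a reactant; ×3 to match 3 H2O(g) in the target): (-3)·(-54.0) = +162.0 kJ
eq. 2 × 3 (scale by 3 for the 3 H2(g)): (3)·(-187.8) = -563.4 kJ
Combining the equations, ΔH_rxn = (+162.0) + (-563.4) = -401.4 kJ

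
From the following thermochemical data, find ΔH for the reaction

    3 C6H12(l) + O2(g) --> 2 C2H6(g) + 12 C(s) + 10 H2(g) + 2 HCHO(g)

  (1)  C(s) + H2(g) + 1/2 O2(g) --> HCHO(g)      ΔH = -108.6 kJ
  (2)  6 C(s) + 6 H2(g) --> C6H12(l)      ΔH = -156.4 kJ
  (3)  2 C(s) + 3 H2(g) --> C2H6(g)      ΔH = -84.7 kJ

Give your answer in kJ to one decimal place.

ΔH = 82.6 kJ

(1) × 2 (scale by 2 for the 2 HCHO(g)): (2)·(-108.6) = -217.2 kJ
(2) reversed and × 3 (C6H12(l) must end up as a reactant; scale by 3 for the 3 C6H12(l)): (-3)·(-156.4) = +469.2 kJ
(3) × 2 (scale by 2 for the 2 C2H6(g)): (2)·(-84.7) = -169.4 kJ
ΔH = (2)·(-108.6) + (-3)·(-156.4) + (2)·(-84.7) = 82.6 kJ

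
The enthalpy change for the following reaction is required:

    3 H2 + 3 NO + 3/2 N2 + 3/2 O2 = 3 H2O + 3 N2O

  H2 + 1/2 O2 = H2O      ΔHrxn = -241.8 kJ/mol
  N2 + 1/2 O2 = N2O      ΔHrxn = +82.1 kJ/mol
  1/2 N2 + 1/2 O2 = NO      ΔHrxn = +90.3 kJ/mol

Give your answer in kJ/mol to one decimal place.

equation 1 × 3 (×3 to match 3 H2O in the target): (3)·(-241.8) = -725.4 kJ/mol
equation 2 × 3 (×3 to match 3 N2O in the target): (3)·(+82.1) = +246.3 kJ/mol
equation 3 reversed and × 3 (reverse to put NO on the reactant side; ×3 to match 3 NO in the target): (-3)·(+90.3) = -270.9 kJ/mol
ΔHrxn = (3)·(-241.8) + (3)·(+82.1) + (-3)·(+90.3) = -750.0 kJ/mol

ΔHrxn = -750.0 kJ/mol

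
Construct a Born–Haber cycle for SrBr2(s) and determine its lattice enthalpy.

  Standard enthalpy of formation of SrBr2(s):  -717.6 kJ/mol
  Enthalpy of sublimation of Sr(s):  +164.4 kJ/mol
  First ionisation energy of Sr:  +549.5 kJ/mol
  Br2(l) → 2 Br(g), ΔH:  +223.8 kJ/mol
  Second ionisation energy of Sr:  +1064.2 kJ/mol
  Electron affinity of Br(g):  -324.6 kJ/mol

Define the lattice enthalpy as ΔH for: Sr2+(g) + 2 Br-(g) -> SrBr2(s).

ΔHf° = 1·ΔHsub + 1·(ΣIE) + 1·D(Br2) + 2·EA + U
-717.6 = 1·(+164.4) + 1·(+1613.7) + 1·(+223.8) + 2·(-324.6) + U
U = -717.6 − (+1352.7) = -2070.3 kJ/mol

U = -2070.3 kJ/mol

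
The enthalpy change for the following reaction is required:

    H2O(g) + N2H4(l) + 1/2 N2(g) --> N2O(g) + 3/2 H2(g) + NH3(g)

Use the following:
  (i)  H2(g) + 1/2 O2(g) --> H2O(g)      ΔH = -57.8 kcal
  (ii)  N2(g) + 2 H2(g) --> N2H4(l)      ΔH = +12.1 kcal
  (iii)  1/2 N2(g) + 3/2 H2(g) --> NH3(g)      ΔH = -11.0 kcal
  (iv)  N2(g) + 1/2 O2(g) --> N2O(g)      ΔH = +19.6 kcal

ΔH = 54.3 kcal

(i) reversed: +57.8 kcal
(ii) reversed: -12.1 kcal
(iii) as written: -11.0 kcal
(iv) as written: +19.6 kcal
ΔH = (+57.8) + (-12.1) + (-11.0) + (+19.6) = 54.3 kcal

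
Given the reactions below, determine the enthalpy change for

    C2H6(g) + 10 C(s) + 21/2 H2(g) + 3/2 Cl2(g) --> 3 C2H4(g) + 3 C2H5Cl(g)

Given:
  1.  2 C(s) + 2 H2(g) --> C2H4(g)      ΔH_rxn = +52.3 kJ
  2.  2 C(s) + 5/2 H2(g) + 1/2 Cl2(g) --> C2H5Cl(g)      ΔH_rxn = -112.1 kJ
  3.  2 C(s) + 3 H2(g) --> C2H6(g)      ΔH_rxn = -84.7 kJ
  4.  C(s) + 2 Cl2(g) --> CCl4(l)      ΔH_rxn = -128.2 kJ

eq. 1 × 3: (3)·(+52.3) = +156.9 kJ
eq. 2 × 3: (3)·(-112.1) = -336.3 kJ
eq. 3 reversed: +84.7 kJ
eq. 4: not needed.
Since enthalpy is a state function, ΔH_rxn = (+156.9) + (-336.3) + (+84.7) = -94.7 kJ

ΔH_rxn = -94.7 kJ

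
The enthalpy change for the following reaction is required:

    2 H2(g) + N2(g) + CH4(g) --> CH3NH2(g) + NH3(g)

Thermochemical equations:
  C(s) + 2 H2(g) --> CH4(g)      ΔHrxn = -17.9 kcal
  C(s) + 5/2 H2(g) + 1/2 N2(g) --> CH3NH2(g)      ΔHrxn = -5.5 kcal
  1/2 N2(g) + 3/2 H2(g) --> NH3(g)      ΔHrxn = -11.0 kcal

equation 1 reversed (reverse to put CH4(g) on the reactant side): +17.9 kcal
equation 2 as written (CH3NH2(g) already on the product side): -5.5 kcal
equation 3 as written (NH3(g) already on the product side): -11.0 kcal
Summing the manipulated equations, ΔHrxn = (-1)·(-17.9) + (1)·(-5.5) + (1)·(-11.0) = 1.4 kcal

ΔHrxn = 1.4 kcal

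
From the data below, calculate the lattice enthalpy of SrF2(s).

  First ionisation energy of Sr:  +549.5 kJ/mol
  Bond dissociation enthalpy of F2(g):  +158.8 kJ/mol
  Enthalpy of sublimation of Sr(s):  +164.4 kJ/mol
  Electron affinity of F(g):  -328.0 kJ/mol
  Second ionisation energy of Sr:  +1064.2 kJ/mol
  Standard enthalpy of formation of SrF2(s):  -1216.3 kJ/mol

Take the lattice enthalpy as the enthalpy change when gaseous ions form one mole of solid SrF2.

ΔHf° = 1·ΔHsub + 1·(ΣIE) + 1·D(F2) + 2·EA + U
-1216.3 = 1·(+164.4) + 1·(+1613.7) + 1·(+158.8) + 2·(-328.0) + U
U = -1216.3 − (+1280.9) = -2497.2 kJ/mol

U = -2497.2 kJ/mol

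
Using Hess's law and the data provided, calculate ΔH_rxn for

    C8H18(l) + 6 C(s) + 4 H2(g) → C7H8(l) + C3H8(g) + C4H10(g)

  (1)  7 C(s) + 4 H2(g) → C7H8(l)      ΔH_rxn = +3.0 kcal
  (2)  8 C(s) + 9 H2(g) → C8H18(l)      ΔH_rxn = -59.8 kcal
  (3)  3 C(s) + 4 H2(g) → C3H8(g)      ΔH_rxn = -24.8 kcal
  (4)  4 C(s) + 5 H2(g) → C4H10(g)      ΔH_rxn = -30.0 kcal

ΔH_rxn = 8.0 kcal

(1) as written (C7H8(l) already on the product side): +3.0 kcal
(2) reversed (C8H18(l) must end up as a reactant): +59.8 kcal
(3) as written (C3H8(g) already on the product side): -24.8 kcal
(4) as written (C4H10(g) already on the product side): -30.0 kcal
ΔH_rxn = (1)·(+3.0) + (-1)·(-59.8) + (1)·(-24.8) + (1)·(-30.0) = 8.0 kcal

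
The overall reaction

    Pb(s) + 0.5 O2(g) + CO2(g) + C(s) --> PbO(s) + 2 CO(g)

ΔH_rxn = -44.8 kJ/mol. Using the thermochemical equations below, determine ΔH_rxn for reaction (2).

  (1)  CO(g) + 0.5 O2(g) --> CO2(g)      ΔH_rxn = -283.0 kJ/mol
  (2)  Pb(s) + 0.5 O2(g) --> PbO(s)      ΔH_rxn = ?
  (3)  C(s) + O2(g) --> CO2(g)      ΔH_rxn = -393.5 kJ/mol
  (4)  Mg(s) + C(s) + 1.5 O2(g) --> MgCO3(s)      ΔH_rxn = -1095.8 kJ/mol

ΔH_rxn = -217.3 kJ/mol

(1) reversed and × 2: (-2)·(-283.0) = +566.0 kJ/mol
(2) as written: contributes x
(3) as written: -393.5 kJ/mol
(4): not needed.
-44.8 = (+566.0) + (-393.5) + x
x = (-44.8 − (+172.5)) / (1) = -217.3 kJ/mol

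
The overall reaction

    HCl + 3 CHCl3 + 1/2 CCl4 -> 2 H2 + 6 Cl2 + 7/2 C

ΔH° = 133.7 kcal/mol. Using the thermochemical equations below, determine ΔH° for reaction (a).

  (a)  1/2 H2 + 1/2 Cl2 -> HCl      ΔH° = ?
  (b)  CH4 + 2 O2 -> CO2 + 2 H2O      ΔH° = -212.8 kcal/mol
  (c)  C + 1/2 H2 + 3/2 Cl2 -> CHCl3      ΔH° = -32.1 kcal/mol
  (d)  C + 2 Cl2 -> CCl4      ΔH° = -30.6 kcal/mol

ΔH° = -22.1 kcal/mol

(a) reversed: contributes −x
(b): not needed.
(c) reversed and × 3: (-3)·(-32.1) = +96.3 kcal/mol
(d) reversed and × 1/2: (-1/2)·(-30.6) = +15.3 kcal/mol
+133.7 = (+96.3) + (+15.3) − x
x = (+133.7 − (+111.6)) / (-1) = -22.1 kcal/mol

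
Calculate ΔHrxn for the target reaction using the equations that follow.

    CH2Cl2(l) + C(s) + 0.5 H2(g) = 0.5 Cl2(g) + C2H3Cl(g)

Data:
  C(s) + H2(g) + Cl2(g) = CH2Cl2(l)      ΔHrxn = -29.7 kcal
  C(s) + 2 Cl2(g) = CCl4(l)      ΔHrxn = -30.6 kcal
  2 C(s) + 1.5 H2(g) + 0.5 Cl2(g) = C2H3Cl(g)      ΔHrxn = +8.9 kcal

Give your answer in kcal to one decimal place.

ΔHrxn = 38.6 kcal

equation 1 reversed (reverse to put CH2Cl2(l) on the reactant side): +29.7 kcal
equation 2: not needed (CCl4(l) appears nowhere else).
equation 3 as written (C2H3Cl(g) already on the product side): +8.9 kcal
By Hess's law, ΔHrxn = (-1)·(-29.7) + (1)·(+8.9) = 38.6 kcal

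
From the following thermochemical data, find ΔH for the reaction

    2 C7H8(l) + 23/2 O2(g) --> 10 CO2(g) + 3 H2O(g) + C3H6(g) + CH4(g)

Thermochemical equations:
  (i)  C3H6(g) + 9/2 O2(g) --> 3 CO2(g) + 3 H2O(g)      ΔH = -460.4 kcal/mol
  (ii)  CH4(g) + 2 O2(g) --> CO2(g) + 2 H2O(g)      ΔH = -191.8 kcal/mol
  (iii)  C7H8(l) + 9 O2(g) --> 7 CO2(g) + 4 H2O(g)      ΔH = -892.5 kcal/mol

ΔH = -1132.8 kcal/mol

(i) reversed (reverse to put C3H6(g) on the product side): +460.4 kcal/mol
(ii) reversed (CH4(g) must end up as a product): +191.8 kcal/mol
(iii) × 2 (×2 to match 2 C7H8(l) in the target): (2)·(-892.5) = -1785.0 kcal/mol
ΔH = (+460.4) + (+191.8) + (-1785.0) = -1132.8 kcal/mol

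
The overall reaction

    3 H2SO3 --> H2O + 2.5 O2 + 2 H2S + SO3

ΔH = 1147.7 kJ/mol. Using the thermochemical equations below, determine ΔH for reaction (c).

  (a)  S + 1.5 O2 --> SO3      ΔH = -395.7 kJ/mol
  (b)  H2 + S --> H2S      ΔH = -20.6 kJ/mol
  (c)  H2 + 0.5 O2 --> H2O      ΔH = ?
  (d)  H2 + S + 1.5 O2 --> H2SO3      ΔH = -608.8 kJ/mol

(a) as written (SO3 already on the product side): -395.7 kJ/mol
(b) × 2 (×2 to match 2 H2S in the target): (2)·(-20.6) = -41.2 kJ/mol
(c) as written (H2O already on the product side): contributes x
(d) reversed and × 3 (H2SO3 must end up as a reactant; ×3 to match 3 H2SO3 in the target): (-3)·(-608.8) = +1826.4 kJ/mol
+1147.7 = (-395.7) + (-41.2) + (+1826.4) + x
x = (+1147.7 − (+1389.5)) / (1) = -241.8 kJ/mol

ΔH = -241.8 kJ/mol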